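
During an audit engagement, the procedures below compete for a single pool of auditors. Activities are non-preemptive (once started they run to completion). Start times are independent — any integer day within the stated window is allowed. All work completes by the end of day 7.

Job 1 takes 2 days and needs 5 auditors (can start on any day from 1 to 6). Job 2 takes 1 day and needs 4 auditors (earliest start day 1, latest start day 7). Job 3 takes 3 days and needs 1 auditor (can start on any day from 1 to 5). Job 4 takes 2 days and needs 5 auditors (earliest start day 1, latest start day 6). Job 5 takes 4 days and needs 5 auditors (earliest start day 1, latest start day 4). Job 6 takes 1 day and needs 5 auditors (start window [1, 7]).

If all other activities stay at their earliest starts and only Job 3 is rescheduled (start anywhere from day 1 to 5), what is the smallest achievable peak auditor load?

Job 3@1: d1:25  d2:16  d3:6  d4:5  d5:0  d6:0  d7:0 → peak 25
Job 3@2: d1:24  d2:16  d3:6  d4:6  d5:0  d6:0  d7:0 → peak 24
Job 3@3: d1:24  d2:15  d3:6  d4:6  d5:1  d6:0  d7:0 → peak 24
Job 3@4: d1:24  d2:15  d3:5  d4:6  d5:1  d6:1  d7:0 → peak 24
Job 3@5: d1:24  d2:15  d3:5  d4:5  d5:1  d6:1  d7:1 → peak 24
Best is Job 3@2, peak 24.

24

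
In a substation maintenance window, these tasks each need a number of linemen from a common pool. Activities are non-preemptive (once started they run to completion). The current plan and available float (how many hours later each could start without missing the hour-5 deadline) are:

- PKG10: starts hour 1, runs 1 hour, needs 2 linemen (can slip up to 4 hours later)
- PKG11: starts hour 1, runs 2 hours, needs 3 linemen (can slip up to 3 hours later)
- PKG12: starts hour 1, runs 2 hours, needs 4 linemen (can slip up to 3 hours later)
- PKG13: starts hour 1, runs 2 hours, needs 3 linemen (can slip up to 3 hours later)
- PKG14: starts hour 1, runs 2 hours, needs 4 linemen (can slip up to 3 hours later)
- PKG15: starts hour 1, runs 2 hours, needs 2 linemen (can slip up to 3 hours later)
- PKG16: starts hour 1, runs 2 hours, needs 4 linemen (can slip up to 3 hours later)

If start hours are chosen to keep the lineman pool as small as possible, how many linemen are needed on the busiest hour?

10

Early-start (PKG10@1, PKG11@1, PKG12@1, PKG13@1, PKG14@1, PKG15@1, PKG16@1) gives peak 22: h1:22  h2:20  h3:0  h4:0  h5:0.
Shift PKG13→2, PKG14→3, PKG15→3, PKG16→4.
Schedule PKG10@1, PKG11@1, PKG12@1, PKG13@2, PKG14@3, PKG15@3, PKG16@4: h1:9  h2:10  h3:9  h4:10  h5:4 — peak 10.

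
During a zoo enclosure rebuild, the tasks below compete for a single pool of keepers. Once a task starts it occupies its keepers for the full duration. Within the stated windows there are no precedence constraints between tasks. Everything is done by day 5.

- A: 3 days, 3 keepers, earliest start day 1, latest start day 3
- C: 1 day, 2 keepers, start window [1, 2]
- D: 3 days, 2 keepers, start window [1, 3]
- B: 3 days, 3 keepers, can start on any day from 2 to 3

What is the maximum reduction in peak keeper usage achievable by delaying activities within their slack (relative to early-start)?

Early-start peak: d1:7  d2:8  d3:8  d4:3  d5:0 ⇒ 8.
Leveled (A@1, C@1, D@1, B@2): d1:7  d2:8  d3:8  d4:3  d5:0 ⇒ 8.
Reduction 8 − 8 = 0.

0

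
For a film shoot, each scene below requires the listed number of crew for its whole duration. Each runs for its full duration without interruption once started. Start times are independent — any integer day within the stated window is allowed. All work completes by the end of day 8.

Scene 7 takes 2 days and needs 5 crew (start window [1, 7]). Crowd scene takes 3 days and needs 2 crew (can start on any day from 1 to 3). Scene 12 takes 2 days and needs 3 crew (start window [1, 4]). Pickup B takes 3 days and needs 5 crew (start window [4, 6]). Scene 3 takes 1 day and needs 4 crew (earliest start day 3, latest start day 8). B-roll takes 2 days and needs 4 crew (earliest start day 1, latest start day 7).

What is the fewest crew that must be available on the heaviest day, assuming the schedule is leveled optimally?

7

Early-start (Scene 7@1, Crowd scene@1, Scene 12@1, Pickup B@4, Scene 3@3, B-roll@1) gives peak 14: d1:14  d2:14  d3:6  d4:5  d5:5  d6:5  d7:0  d8:0.
Shift Scene 12→4, Pickup B→6, B-roll→4.
Schedule Scene 7@1, Crowd scene@1, Scene 12@4, Pickup B@6, Scene 3@3, B-roll@4: d1:7  d2:7  d3:6  d4:7  d5:7  d6:5  d7:5  d8:5 — peak 7.
Total crew member-days = 49 over 8 days ⇒ peak ≥ ⌈49/8⌉ = 7, so 7 is optimal.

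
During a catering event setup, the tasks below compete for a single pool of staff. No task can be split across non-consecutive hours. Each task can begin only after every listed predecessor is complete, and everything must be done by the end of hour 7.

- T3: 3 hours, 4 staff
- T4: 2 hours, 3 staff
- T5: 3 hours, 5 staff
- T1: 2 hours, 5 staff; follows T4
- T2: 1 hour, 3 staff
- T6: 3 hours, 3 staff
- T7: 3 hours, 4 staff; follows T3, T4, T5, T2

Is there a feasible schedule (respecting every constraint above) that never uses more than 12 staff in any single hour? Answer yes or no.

yes

Schedule T3@1, T4@1, T5@1, T1@4, T2@3, T6@4, T7@4: h1:12  h2:12  h3:12  h4:12  h5:12  h6:7  h7:0 — peak 12 ≤ 12.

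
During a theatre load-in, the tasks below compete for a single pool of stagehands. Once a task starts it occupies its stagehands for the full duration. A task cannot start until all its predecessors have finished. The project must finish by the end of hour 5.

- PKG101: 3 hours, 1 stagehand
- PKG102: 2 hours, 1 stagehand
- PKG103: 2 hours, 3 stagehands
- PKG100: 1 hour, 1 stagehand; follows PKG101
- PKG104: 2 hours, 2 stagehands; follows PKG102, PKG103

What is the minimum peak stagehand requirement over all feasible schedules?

5

Schedule PKG101@1, PKG102@1, PKG103@1, PKG100@4, PKG104@3: h1:5  h2:5  h3:3  h4:3  h5:0 — peak 5.
No arrangement of the 15 feasible schedules does better.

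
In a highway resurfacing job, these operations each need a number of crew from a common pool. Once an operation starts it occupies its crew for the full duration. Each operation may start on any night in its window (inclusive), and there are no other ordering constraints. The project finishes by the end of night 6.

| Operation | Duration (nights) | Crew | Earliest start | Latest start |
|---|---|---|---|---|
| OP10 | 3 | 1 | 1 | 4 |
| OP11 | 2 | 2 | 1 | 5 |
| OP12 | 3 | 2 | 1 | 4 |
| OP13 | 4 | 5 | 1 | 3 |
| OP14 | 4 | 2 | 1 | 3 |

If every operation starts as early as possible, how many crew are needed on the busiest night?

Early-start schedule: OP10@1, OP11@1, OP12@1, OP13@1, OP14@1.
Load per night: night 1: 12, night 2: 12, night 3: 10, night 4: 7, night 5: 0, night 6: 0.
Peak is 12.

12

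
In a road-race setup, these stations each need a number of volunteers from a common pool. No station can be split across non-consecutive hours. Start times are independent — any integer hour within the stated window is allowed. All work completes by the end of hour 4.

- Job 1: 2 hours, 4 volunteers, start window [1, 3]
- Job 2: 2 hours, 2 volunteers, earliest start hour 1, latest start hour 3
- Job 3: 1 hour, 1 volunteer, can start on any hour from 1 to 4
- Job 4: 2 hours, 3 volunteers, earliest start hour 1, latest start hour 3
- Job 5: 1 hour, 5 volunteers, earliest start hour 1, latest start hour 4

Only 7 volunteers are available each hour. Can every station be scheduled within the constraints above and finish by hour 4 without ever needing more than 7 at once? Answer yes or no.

Schedule Job 1@1, Job 2@3, Job 3@1, Job 4@2, Job 5@4: h1:5  h2:7  h3:5  h4:7 — peak 7 ≤ 7.

yes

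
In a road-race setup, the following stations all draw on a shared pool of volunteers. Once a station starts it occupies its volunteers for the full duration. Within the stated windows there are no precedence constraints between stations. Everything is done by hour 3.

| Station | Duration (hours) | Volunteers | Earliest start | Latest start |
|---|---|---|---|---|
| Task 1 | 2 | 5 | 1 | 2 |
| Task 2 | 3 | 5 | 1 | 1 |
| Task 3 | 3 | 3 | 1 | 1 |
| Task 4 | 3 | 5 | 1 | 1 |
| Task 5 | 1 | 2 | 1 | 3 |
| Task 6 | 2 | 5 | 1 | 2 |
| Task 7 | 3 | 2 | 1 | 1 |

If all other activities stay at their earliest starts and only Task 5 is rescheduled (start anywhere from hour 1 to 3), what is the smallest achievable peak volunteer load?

25

Task 5@1: h1:27  h2:25  h3:15 → peak 27
Task 5@2: h1:25  h2:27  h3:15 → peak 27
Task 5@3: h1:25  h2:25  h3:17 → peak 25
Best is Task 5@3, peak 25.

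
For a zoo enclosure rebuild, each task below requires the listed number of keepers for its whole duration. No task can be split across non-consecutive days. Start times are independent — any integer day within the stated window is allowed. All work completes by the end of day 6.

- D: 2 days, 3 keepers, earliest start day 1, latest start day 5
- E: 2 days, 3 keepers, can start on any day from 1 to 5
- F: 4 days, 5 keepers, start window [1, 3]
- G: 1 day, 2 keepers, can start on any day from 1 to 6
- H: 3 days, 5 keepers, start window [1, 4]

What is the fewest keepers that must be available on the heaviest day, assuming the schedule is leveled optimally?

Early-start (D@1, E@1, F@1, G@1, H@1) gives peak 18: d1:18  d2:16  d3:10  d4:5  d5:0  d6:0.
Shift F→3, H→3.
Schedule D@1, E@1, F@3, G@1, H@3: d1:8  d2:6  d3:10  d4:10  d5:10  d6:5 — peak 10.

10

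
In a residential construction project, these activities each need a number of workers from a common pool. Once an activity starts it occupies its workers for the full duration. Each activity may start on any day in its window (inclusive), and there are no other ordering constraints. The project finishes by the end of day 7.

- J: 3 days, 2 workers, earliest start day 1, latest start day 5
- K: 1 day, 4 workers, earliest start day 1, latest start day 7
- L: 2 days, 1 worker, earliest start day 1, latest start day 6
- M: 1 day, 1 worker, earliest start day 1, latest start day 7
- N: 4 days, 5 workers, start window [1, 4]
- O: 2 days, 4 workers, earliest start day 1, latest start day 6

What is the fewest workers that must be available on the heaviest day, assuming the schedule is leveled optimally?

Early-start (J@1, K@1, L@1, M@1, N@1, O@1) gives peak 17: d1:17  d2:12  d3:7  d4:5  d5:0  d6:0  d7:0.
Shift L→4, M→6, N→4, O→2.
Schedule J@1, K@1, L@4, M@6, N@4, O@2: d1:6  d2:6  d3:6  d4:6  d5:6  d6:6  d7:5 — peak 6.
Total worker-days = 41 over 7 days ⇒ peak ≥ ⌈41/7⌉ = 6, so 6 is optimal.

6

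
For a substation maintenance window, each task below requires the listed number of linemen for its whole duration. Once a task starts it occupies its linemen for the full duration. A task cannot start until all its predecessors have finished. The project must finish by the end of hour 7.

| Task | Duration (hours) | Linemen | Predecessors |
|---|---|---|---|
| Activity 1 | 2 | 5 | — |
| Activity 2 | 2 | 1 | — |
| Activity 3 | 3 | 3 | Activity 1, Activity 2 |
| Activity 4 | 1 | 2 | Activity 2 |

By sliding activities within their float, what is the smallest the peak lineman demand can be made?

5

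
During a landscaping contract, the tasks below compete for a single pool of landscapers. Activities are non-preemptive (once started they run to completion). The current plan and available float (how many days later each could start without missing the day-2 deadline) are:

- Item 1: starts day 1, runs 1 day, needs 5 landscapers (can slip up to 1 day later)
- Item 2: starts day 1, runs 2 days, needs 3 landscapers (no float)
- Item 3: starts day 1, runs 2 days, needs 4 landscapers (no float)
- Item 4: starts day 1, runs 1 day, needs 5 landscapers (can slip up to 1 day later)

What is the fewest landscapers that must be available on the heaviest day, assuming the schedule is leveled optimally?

Early-start (Item 1@1, Item 2@1, Item 3@1, Item 4@1) gives peak 17: d1:17  d2:7.
Shift Item 4→2.
Schedule Item 1@1, Item 2@1, Item 3@1, Item 4@2: d1:12  d2:12 — peak 12.
Total landscaper-days = 24 over 2 days ⇒ peak ≥ ⌈24/2⌉ = 12, so 12 is optimal.

12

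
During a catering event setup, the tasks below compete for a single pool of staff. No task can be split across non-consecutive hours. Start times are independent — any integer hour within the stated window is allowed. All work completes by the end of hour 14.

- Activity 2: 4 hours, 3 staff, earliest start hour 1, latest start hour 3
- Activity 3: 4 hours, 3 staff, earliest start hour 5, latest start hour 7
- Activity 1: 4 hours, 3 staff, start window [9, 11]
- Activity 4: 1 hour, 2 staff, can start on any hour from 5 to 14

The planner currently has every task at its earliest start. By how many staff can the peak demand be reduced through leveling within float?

2

Early-start peak: h1:3  h2:3  h3:3  h4:3  h5:5  h6:3  h7:3  h8:3  h9:3  h10:3  h11:3  h12:3  h13:0  h14:0 ⇒ 5.
Leveled (Activity 2@1, Activity 3@5, Activity 1@9, Activity 4@13): h1:3  h2:3  h3:3  h4:3  h5:3  h6:3  h7:3  h8:3  h9:3  h10:3  h11:3  h12:3  h13:2  h14:0 ⇒ 3.
Reduction 5 − 3 = 2.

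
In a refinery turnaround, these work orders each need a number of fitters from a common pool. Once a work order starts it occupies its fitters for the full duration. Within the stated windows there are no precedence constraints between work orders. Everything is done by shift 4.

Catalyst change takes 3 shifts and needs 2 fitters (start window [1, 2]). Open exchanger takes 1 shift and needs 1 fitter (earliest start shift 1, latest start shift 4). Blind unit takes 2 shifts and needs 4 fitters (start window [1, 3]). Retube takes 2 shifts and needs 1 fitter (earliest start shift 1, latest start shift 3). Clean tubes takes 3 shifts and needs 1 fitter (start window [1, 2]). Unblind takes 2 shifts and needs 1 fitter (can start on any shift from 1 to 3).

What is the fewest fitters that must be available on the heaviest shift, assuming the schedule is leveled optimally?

7

Early-start (Catalyst change@1, Open exchanger@1, Blind unit@1, Retube@1, Clean tubes@1, Unblind@1) gives peak 10: s1:10  s2:9  s3:3  s4:0.
Shift Retube→3, Clean tubes→2, Unblind→3.
Schedule Catalyst change@1, Open exchanger@1, Blind unit@1, Retube@3, Clean tubes@2, Unblind@3: s1:7  s2:7  s3:5  s4:3 — peak 7.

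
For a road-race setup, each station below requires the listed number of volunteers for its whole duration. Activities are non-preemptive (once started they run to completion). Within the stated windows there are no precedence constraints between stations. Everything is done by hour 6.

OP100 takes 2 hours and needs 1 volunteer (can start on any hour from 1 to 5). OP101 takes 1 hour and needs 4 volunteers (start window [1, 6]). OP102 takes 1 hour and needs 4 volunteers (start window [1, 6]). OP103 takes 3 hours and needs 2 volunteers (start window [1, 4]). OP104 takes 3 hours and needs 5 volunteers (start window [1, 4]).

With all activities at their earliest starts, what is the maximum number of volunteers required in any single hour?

Early-start schedule: OP100@1, OP101@1, OP102@1, OP103@1, OP104@1.
Load per hour: hour 1: 16, hour 2: 8, hour 3: 7, hour 4: 0, hour 5: 0, hour 6: 0.
Peak is 16.

16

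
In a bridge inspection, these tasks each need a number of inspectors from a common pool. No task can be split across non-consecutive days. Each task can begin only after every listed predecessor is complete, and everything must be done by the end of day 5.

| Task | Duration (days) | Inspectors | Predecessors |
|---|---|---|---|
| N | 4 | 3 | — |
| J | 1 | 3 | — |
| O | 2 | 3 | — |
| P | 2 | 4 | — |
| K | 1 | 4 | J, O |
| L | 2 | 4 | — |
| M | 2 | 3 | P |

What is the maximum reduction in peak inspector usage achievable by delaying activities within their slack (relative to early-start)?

Early-start peak: d1:17  d2:14  d3:10  d4:6  d5:0 ⇒ 17.
Leveled (N@1, J@1, O@2, P@1, K@5, L@3, M@4): d1:10  d2:10  d3:10  d4:10  d5:7 ⇒ 10.
Reduction 17 − 10 = 7.

7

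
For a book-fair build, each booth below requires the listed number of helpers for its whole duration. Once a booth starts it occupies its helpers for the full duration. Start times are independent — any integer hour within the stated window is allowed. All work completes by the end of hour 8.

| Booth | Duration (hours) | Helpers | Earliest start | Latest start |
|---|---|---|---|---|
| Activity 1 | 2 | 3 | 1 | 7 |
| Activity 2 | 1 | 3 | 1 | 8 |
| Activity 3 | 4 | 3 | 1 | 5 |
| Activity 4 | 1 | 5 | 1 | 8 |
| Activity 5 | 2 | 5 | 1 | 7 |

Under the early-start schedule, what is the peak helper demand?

19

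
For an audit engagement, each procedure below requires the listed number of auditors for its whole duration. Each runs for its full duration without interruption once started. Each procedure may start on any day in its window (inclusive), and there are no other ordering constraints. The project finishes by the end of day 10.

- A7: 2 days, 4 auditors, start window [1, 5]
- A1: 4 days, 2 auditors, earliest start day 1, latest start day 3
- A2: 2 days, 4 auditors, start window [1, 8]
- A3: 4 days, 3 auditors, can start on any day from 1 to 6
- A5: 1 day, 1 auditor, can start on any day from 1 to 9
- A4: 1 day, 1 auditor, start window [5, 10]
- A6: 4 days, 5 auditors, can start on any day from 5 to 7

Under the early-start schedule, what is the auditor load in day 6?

5

At early start, day 6 has: A6.
Demand: 5 = 5.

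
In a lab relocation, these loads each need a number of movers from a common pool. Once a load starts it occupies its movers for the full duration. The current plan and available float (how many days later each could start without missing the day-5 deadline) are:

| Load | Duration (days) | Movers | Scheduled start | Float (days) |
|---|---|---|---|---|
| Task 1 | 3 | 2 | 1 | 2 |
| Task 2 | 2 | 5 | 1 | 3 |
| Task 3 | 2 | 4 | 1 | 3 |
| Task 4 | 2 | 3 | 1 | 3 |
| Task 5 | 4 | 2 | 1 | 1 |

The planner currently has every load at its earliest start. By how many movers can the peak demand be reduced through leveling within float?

Early-start peak: d1:16  d2:16  d3:4  d4:2  d5:0 ⇒ 16.
Leveled (Task 1@1, Task 2@1, Task 3@3, Task 4@4, Task 5@1): d1:9  d2:9  d3:8  d4:9  d5:3 ⇒ 9.
Reduction 16 − 9 = 7.

7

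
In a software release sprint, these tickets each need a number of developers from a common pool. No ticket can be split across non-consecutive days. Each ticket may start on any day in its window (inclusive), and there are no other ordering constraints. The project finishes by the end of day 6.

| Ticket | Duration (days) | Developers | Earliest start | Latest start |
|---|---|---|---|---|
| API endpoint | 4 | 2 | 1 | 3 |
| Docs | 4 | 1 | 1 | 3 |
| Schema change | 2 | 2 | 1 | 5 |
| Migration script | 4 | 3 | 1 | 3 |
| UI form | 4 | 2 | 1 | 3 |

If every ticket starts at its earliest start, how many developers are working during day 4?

At early start, day 4 has: API endpoint, Docs, Migration script, UI form.
Demand: 2 + 1 + 3 + 2 = 8.

8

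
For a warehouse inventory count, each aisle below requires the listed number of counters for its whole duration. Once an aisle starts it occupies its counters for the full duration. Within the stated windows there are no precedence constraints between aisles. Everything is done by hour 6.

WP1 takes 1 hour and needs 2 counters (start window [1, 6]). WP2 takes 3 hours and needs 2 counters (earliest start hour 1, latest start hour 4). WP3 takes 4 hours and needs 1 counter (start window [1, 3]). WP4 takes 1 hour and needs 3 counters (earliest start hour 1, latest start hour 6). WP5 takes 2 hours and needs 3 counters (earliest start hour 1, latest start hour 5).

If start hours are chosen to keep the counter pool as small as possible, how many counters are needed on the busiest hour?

4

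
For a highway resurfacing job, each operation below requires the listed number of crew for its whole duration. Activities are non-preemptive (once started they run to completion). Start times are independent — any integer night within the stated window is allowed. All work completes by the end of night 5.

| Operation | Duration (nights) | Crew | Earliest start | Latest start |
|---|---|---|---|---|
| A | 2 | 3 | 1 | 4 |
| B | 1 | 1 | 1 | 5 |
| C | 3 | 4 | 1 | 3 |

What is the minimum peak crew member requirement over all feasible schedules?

4

Early-start (A@1, B@1, C@1) gives peak 8: n1:8  n2:7  n3:4  n4:0  n5:0.
Shift C→3.
Schedule A@1, B@1, C@3: n1:4  n2:3  n3:4  n4:4  n5:4 — peak 4.
Total crew member-nights = 19 over 5 nights ⇒ peak ≥ ⌈19/5⌉ = 4, so 4 is optimal.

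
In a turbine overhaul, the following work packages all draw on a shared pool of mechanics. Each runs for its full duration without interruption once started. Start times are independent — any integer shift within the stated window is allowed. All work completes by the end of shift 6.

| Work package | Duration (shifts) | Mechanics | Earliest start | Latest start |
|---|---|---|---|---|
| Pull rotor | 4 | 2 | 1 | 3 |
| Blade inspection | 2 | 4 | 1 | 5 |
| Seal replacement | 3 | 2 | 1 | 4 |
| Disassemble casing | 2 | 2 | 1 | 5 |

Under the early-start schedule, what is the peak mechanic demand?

10

Early-start schedule: Pull rotor@1, Blade inspection@1, Seal replacement@1, Disassemble casing@1.
Load per shift: shift 1: 10, shift 2: 10, shift 3: 4, shift 4: 2, shift 5: 0, shift 6: 0.
Peak is 10.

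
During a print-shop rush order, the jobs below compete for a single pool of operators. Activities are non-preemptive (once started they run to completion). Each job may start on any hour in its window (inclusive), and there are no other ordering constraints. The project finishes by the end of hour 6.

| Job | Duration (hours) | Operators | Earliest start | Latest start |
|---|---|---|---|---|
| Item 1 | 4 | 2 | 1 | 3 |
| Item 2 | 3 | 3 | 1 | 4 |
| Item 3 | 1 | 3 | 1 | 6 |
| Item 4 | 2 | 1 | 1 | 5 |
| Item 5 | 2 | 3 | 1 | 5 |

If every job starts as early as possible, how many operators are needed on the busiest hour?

12

Early-start schedule: Item 1@1, Item 2@1, Item 3@1, Item 4@1, Item 5@1.
Load per hour: hour 1: 12, hour 2: 9, hour 3: 5, hour 4: 2, hour 5: 0, hour 6: 0.
Peak is 12.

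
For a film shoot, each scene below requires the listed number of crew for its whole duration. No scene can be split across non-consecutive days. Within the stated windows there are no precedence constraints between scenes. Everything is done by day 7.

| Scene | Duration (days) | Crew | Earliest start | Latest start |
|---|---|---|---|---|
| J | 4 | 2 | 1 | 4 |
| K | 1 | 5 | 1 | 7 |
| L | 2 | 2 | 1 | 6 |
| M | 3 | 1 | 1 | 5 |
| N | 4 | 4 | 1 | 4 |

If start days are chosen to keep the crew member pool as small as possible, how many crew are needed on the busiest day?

Early-start (J@1, K@1, L@1, M@1, N@1) gives peak 14: d1:14  d2:9  d3:7  d4:6  d5:0  d6:0  d7:0.
Shift K→5, L→6, M→5.
Schedule J@1, K@5, L@6, M@5, N@1: d1:6  d2:6  d3:6  d4:6  d5:6  d6:3  d7:3 — peak 6.
Total crew member-days = 36 over 7 days ⇒ peak ≥ ⌈36/7⌉ = 6, so 6 is optimal.

6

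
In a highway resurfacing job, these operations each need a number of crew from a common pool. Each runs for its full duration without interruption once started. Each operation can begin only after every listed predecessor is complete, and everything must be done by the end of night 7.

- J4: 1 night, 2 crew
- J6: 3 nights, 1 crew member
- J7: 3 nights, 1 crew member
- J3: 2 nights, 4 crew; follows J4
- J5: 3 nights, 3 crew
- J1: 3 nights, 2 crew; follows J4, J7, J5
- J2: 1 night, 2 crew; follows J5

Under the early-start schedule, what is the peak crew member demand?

9

Early-start schedule: J4@1, J6@1, J7@1, J3@2, J5@1, J1@4, J2@4.
Load per night: night 1: 7, night 2: 9, night 3: 9, night 4: 4, night 5: 2, night 6: 2, night 7: 0.
Peak is 9.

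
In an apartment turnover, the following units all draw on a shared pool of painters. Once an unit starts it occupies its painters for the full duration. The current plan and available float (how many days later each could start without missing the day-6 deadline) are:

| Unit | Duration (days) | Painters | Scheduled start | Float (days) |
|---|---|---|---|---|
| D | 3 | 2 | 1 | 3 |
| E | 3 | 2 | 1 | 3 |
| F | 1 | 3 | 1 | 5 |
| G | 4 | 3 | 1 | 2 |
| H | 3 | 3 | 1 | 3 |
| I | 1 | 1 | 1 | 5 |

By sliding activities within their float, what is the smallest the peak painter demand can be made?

7

Early-start (D@1, E@1, F@1, G@1, H@1, I@1) gives peak 14: d1:14  d2:10  d3:10  d4:3  d5:0  d6:0.
Shift G→2, H→4, I→4.
Schedule D@1, E@1, F@1, G@2, H@4, I@4: d1:7  d2:7  d3:7  d4:7  d5:6  d6:3 — peak 7.
Total painter-days = 37 over 6 days ⇒ peak ≥ ⌈37/6⌉ = 7, so 7 is optimal.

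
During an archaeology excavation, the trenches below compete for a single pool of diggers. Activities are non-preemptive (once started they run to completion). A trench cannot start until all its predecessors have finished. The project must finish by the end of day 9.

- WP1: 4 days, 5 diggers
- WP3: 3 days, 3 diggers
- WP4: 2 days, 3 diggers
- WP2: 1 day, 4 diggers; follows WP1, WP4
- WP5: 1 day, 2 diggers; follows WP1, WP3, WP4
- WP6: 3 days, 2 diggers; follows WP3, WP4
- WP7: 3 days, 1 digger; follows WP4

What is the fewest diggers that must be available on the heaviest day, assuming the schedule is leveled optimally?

7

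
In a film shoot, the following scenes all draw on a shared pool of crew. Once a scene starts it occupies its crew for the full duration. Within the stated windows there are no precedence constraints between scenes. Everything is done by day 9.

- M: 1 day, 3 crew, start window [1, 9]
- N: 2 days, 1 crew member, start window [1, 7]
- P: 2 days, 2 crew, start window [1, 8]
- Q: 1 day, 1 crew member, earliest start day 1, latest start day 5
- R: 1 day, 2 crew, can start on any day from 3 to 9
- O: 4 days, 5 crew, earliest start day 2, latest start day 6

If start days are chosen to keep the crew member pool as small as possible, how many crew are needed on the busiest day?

Early-start (M@1, N@1, P@1, Q@1, R@3, O@2) gives peak 8: d1:7  d2:8  d3:7  d4:5  d5:5  d6:0  d7:0  d8:0  d9:0.
Shift P→2, O→4.
Schedule M@1, N@1, P@2, Q@1, R@3, O@4: d1:5  d2:3  d3:4  d4:5  d5:5  d6:5  d7:5  d8:0  d9:0 — peak 5.

5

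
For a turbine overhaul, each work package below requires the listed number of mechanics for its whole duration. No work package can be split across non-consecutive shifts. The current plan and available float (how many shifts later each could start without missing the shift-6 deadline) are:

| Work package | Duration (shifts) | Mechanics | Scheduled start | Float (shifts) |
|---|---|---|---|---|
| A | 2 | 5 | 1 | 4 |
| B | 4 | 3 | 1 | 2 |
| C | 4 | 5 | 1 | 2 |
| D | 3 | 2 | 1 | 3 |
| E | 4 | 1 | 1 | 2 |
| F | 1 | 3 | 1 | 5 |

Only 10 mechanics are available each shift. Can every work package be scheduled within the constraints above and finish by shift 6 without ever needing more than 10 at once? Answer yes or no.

The minimum achievable peak is 11; 10 < 11, so no feasible schedule stays within the cap.

no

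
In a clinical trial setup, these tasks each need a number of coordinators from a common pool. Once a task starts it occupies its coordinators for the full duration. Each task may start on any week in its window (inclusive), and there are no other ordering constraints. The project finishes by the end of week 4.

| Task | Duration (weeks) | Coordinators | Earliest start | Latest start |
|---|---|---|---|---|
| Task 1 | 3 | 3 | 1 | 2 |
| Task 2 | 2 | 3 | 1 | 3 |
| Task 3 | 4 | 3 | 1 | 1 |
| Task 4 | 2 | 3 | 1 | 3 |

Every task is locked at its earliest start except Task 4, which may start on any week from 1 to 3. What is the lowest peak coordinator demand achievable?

9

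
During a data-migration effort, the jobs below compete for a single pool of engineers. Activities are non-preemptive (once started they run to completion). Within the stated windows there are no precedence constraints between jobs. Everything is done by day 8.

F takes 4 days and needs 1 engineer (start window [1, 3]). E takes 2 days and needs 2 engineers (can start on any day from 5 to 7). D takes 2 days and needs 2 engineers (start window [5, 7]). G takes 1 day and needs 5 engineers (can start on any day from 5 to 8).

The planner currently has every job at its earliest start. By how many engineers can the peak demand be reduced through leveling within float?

4

Early-start peak: d1:1  d2:1  d3:1  d4:1  d5:9  d6:4  d7:0  d8:0 ⇒ 9.
Leveled (F@1, E@5, D@5, G@7): d1:1  d2:1  d3:1  d4:1  d5:4  d6:4  d7:5  d8:0 ⇒ 5.
Reduction 9 − 5 = 4.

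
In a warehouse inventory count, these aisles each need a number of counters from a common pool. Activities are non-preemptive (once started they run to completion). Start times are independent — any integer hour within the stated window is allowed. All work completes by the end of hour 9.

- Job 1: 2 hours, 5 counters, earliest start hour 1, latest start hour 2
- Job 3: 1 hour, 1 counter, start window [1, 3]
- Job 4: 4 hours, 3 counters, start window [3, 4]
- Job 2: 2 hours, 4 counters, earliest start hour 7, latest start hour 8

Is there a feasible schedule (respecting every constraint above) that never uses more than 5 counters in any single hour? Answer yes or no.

Schedule Job 1@1, Job 3@3, Job 4@3, Job 2@7: h1:5  h2:5  h3:4  h4:3  h5:3  h6:3  h7:4  h8:4  h9:0 — peak 5 ≤ 5.

yes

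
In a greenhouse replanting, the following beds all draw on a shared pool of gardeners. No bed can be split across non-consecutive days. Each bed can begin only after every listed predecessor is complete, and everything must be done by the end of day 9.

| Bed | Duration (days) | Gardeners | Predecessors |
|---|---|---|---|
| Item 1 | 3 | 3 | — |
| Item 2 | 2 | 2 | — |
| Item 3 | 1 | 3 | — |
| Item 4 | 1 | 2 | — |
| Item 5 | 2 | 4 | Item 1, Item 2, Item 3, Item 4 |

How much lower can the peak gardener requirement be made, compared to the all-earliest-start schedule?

Early-start peak: d1:10  d2:5  d3:3  d4:4  d5:4  d6:0  d7:0  d8:0  d9:0 ⇒ 10.
Leveled (Item 1@1, Item 2@4, Item 3@6, Item 4@4, Item 5@7): d1:3  d2:3  d3:3  d4:4  d5:2  d6:3  d7:4  d8:4  d9:0 ⇒ 4.
Reduction 10 − 4 = 6.

6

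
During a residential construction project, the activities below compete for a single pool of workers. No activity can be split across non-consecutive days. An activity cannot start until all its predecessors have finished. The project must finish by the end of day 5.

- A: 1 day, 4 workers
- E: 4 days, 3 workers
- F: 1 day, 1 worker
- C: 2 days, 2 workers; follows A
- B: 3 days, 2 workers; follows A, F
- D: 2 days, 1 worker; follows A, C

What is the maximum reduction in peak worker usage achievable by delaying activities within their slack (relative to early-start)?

1

Early-start peak: d1:8  d2:7  d3:7  d4:6  d5:1 ⇒ 8.
Leveled (A@1, E@1, F@2, C@2, B@3, D@4): d1:7  d2:6  d3:7  d4:6  d5:3 ⇒ 7.
Reduction 8 − 7 = 1.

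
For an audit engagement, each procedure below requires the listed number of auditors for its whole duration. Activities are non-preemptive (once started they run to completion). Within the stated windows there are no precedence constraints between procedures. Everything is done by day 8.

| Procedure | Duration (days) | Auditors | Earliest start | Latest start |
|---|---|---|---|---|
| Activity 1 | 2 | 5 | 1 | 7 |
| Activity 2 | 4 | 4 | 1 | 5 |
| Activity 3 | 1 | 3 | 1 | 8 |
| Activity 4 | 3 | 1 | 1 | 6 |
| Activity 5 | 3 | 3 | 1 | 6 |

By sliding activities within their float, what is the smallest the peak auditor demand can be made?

7

Early-start (Activity 1@1, Activity 2@1, Activity 3@1, Activity 4@1, Activity 5@1) gives peak 16: d1:16  d2:13  d3:8  d4:4  d5:0  d6:0  d7:0  d8:0.
Shift Activity 2→3, Activity 3→4, Activity 5→5.
Schedule Activity 1@1, Activity 2@3, Activity 3@4, Activity 4@1, Activity 5@5: d1:6  d2:6  d3:5  d4:7  d5:7  d6:7  d7:3  d8:0 — peak 7.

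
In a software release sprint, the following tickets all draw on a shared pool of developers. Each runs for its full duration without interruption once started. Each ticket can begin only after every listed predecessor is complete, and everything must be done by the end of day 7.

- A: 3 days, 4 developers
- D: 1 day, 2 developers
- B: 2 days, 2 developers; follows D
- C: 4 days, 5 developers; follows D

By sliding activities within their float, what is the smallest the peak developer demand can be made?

6

Early-start (A@1, D@1, B@2, C@2) gives peak 11: d1:6  d2:11  d3:11  d4:5  d5:5  d6:0  d7:0.
Shift C→4.
Schedule A@1, D@1, B@2, C@4: d1:6  d2:6  d3:6  d4:5  d5:5  d6:5  d7:5 — peak 6.
Total developer-days = 38 over 7 days ⇒ peak ≥ ⌈38/7⌉ = 6, so 6 is optimal.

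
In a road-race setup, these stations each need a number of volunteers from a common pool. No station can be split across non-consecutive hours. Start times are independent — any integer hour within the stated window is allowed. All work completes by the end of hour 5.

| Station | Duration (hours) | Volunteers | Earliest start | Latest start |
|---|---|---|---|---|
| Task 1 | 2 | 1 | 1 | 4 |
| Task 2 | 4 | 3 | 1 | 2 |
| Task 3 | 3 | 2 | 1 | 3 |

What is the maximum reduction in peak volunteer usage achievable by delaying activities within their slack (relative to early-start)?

1

Early-start peak: h1:6  h2:6  h3:5  h4:3  h5:0 ⇒ 6.
Leveled (Task 1@1, Task 2@1, Task 3@3): h1:4  h2:4  h3:5  h4:5  h5:2 ⇒ 5.
Reduction 6 − 5 = 1.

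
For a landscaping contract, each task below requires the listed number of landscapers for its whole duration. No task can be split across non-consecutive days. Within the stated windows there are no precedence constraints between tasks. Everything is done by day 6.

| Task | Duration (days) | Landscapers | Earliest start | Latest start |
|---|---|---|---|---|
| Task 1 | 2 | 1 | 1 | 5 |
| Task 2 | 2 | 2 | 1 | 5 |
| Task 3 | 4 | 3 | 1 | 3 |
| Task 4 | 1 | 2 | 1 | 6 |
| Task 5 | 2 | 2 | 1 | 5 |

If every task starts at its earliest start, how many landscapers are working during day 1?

10

At early start, day 1 has: Task 1, Task 2, Task 3, Task 4, Task 5.
Demand: 1 + 2 + 3 + 2 + 2 = 10.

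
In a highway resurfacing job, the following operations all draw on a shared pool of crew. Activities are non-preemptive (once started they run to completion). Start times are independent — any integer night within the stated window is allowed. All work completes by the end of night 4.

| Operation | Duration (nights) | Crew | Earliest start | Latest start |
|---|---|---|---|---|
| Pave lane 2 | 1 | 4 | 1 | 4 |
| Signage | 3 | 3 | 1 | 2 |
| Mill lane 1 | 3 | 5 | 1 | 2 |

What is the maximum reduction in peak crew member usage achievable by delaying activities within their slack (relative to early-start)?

4

Early-start peak: n1:12  n2:8  n3:8  n4:0 ⇒ 12.
Leveled (Pave lane 2@1, Signage@1, Mill lane 1@2): n1:7  n2:8  n3:8  n4:5 ⇒ 8.
Reduction 12 − 8 = 4.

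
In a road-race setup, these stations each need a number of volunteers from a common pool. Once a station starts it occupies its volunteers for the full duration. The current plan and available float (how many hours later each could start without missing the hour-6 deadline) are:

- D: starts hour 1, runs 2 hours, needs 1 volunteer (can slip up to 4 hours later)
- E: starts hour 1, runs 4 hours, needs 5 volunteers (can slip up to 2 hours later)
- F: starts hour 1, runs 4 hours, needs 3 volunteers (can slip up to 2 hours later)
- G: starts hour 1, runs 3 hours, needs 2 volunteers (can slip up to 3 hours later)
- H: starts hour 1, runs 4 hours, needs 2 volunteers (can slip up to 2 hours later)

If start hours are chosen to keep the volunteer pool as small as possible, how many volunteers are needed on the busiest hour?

12

Early-start (D@1, E@1, F@1, G@1, H@1) gives peak 13: h1:13  h2:13  h3:12  h4:10  h5:0  h6:0.
Shift H→3.
Schedule D@1, E@1, F@1, G@1, H@3: h1:11  h2:11  h3:12  h4:10  h5:2  h6:2 — peak 12.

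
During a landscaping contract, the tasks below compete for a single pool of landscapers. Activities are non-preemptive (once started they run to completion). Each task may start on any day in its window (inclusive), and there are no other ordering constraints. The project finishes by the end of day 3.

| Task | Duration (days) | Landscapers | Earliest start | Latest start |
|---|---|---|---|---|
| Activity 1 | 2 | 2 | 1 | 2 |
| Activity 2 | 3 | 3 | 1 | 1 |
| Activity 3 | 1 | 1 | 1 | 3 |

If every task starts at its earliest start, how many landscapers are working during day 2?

5

At early start, day 2 has: Activity 1, Activity 2.
Demand: 2 + 3 = 5.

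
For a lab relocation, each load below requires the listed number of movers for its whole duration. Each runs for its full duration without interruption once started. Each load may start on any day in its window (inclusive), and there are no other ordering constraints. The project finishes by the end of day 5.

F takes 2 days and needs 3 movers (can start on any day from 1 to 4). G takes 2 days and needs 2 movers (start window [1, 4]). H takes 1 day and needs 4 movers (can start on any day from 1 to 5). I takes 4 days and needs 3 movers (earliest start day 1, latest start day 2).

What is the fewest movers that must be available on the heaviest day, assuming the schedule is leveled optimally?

Early-start (F@1, G@1, H@1, I@1) gives peak 12: d1:12  d2:8  d3:3  d4:3  d5:0.
Shift G→3, H→5.
Schedule F@1, G@3, H@5, I@1: d1:6  d2:6  d3:5  d4:5  d5:4 — peak 6.
Total mover-days = 26 over 5 days ⇒ peak ≥ ⌈26/5⌉ = 6, so 6 is optimal.

6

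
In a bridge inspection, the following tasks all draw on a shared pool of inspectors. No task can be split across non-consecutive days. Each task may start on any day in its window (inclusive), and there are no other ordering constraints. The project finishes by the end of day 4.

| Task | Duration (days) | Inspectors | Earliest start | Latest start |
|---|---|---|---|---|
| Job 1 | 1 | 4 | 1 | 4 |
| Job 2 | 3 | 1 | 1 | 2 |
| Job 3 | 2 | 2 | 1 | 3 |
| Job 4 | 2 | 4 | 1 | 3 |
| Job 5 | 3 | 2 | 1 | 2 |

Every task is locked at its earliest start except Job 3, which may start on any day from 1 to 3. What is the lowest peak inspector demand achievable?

Job 3@1: d1:13  d2:9  d3:3  d4:0 → peak 13
Job 3@2: d1:11  d2:9  d3:5  d4:0 → peak 11
Job 3@3: d1:11  d2:7  d3:5  d4:2 → peak 11
Best is Job 3@2, peak 11.

11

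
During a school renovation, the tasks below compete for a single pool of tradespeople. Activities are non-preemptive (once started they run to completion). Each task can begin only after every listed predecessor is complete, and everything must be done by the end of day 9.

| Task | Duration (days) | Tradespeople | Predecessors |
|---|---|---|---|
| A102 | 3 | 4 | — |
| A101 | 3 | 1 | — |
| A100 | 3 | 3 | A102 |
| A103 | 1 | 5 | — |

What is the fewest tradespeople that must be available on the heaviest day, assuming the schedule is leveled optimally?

5

Early-start (A102@1, A101@1, A100@4, A103@1) gives peak 10: d1:10  d2:5  d3:5  d4:3  d5:3  d6:3  d7:0  d8:0  d9:0.
Shift A103→7.
Schedule A102@1, A101@1, A100@4, A103@7: d1:5  d2:5  d3:5  d4:3  d5:3  d6:3  d7:5  d8:0  d9:0 — peak 5.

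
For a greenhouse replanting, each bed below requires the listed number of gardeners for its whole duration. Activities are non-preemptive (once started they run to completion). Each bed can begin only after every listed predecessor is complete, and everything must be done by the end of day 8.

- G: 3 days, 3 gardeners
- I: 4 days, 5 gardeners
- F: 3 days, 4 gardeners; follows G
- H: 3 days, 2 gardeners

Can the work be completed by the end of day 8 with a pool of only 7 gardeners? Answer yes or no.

no

The minimum achievable peak is 8; 7 < 8, so no feasible schedule stays within the cap.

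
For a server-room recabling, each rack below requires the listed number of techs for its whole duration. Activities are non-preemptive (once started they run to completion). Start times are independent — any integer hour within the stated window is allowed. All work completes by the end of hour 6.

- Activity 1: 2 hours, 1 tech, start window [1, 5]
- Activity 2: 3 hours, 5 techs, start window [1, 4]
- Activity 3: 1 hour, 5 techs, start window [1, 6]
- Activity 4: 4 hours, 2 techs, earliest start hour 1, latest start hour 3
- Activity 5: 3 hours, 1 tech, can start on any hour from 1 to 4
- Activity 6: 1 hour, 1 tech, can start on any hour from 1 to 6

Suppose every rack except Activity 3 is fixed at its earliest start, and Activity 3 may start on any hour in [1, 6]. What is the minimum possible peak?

Activity 3@1: h1:15  h2:9  h3:8  h4:2  h5:0  h6:0 → peak 15
Activity 3@2: h1:10  h2:14  h3:8  h4:2  h5:0  h6:0 → peak 14
Activity 3@3: h1:10  h2:9  h3:13  h4:2  h5:0  h6:0 → peak 13
Activity 3@4: h1:10  h2:9  h3:8  h4:7  h5:0  h6:0 → peak 10
Activity 3@5: h1:10  h2:9  h3:8  h4:2  h5:5  h6:0 → peak 10
Activity 3@6: h1:10  h2:9  h3:8  h4:2  h5:0  h6:5 → peak 10
Best is Activity 3@4, peak 10.

10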